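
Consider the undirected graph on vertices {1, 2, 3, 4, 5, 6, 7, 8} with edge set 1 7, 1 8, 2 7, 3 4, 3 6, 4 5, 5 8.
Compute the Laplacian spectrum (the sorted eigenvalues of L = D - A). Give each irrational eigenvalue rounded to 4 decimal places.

[0, 0.1522, 0.5858, 1.2346, 2, 2.7654, 3.4142, 3.8478]

Each diagonal entry of L is the vertex degree and each off-diagonal entry is -1 where an edge is present, 0 otherwise; in the order [1, 2, 3, 4, 5, 6, 7, 8] the diagonal is [2, 1, 2, 2, 2, 1, 2, 2]. L is symmetric positive semidefinite, so every eigenvalue is real and nonnegative.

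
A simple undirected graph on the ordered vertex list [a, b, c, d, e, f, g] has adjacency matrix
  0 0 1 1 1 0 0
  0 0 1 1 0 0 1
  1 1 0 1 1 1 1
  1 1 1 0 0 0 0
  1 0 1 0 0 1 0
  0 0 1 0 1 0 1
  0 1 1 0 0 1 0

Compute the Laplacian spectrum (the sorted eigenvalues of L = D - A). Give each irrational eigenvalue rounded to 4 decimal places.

Each diagonal entry of L is the vertex degree and each off-diagonal entry is -1 where an edge is present, 0 otherwise; in the order [a, b, c, d, e, f, g] the diagonal is [3, 3, 6, 3, 3, 3, 3]. Since every row of L sums to 0, the all-ones vector is in the kernel and 0 is an eigenvalue. The single zero eigenvalue shows the graph is connected. The eigenvalues sum to 24, which equals trace(L) = 2|E|. The largest eigenvalue, 7, is at most the vertex count 7.

[0, 2, 2, 4, 4, 5, 7]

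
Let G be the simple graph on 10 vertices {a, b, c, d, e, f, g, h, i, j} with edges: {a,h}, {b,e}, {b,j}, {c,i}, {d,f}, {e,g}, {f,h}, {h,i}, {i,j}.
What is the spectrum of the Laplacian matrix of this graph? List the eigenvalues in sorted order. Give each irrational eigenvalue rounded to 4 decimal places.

[0, 0.1398, 0.4249, 0.6932, 1, 2, 2.2574, 3.1456, 3.6414, 4.6978]

Reading degrees in the order [a, b, c, d, e, f, g, h, i, j] gives [1, 2, 1, 1, 2, 2, 1, 3, 3, 2]; set D = diag(1, 2, 1, 1, 2, 2, 1, 3, 3, 2) and form L = D - A. L is symmetric positive semidefinite, so every eigenvalue is real and nonnegative. The largest eigenvalue, 4.6978, is at most the vertex count 10.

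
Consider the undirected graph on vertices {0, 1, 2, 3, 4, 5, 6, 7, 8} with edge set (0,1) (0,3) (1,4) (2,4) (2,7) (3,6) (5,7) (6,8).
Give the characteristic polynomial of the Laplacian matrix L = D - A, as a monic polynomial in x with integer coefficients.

Reading degrees in the order [0, 1, 2, 3, 4, 5, 6, 7, 8] gives [2, 2, 2, 2, 2, 1, 2, 2, 1]; set D = diag(2, 2, 2, 2, 2, 1, 2, 2, 1) and form L = D - A. Computing det(xI - L) by cofactor expansion (or equivalently via sum-over-permutations) gives x^9 - 16x^8 + 105x^7 - 364x^6 + 715x^5 - 792x^4 + 462x^3 - 120x^2 + 9x. The constant term is 0 because L is singular (the all-ones vector lies in its kernel). The largest eigenvalue, 3.8794, is at most the vertex count 9. There is one zero in the spectrum, matching the 1 component.

x^9 - 16x^8 + 105x^7 - 364x^6 + 715x^5 - 792x^4 + 462x^3 - 120x^2 + 9x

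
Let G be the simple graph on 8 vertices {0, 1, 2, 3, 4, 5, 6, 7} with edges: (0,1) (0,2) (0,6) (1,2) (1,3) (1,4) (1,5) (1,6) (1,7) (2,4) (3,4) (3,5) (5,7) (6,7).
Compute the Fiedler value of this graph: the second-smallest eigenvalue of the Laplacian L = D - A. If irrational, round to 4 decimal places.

Reading degrees in the order [0, 1, 2, 3, 4, 5, 6, 7] gives [3, 7, 3, 3, 3, 3, 3, 3]; set D = diag(3, 7, 3, 3, 3, 3, 3, 3) and form L = D - A. The smallest Laplacian eigenvalue is always 0. The next one, lambda_2 = 1.7530, measures how hard the graph is to disconnect: larger values mean better connectivity. There is one zero in the spectrum, matching the 1 component.

1.7530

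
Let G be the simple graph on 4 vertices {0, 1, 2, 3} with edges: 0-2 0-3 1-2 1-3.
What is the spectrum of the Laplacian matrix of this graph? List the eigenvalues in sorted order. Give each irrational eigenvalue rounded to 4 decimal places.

With the vertex order [0, 1, 2, 3], the degrees are [2, 2, 2, 2], giving D = diag(2, 2, 2, 2) and L = D - A. L is symmetric positive semidefinite, so every eigenvalue is real and nonnegative. By the matrix-tree theorem the graph has (1/4) * product of the nonzero eigenvalues = 4 spanning trees.

[0, 2, 2, 4]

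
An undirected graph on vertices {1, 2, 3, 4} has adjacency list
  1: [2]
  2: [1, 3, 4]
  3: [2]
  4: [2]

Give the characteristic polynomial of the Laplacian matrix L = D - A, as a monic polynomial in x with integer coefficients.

Each diagonal entry of L is the vertex degree and each off-diagonal entry is -1 where an edge is present, 0 otherwise; in the order [1, 2, 3, 4] the diagonal is [1, 3, 1, 1]. The eigenvalues of L are [0, 1, 1, 4]; the characteristic polynomial is the product of (x - lambda_i), which multiplies out to x^4 - 6x^3 + 9x^2 - 4x. Since p(0) = det(-L) = 0, x divides p(x). The largest eigenvalue, 4, is at most the vertex count 4.

x^4 - 6x^3 + 9x^2 - 4x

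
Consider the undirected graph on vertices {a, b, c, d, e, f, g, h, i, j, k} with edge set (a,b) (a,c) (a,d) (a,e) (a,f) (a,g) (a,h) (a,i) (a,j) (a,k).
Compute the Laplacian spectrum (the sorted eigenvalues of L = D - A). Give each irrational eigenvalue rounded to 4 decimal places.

Each diagonal entry of L is the vertex degree and each off-diagonal entry is -1 where an edge is present, 0 otherwise; in the order [a, b, c, d, e, f, g, h, i, j, k] the diagonal is [10, 1, 1, 1, 1, 1, 1, 1, 1, 1, 1]. Diagonalising L (or applying a numerical eigensolver to the 11x11 matrix) gives the spectrum above. The single zero eigenvalue shows the graph is connected.

[0, 1, 1, 1, 1, 1, 1, 1, 1, 1, 11]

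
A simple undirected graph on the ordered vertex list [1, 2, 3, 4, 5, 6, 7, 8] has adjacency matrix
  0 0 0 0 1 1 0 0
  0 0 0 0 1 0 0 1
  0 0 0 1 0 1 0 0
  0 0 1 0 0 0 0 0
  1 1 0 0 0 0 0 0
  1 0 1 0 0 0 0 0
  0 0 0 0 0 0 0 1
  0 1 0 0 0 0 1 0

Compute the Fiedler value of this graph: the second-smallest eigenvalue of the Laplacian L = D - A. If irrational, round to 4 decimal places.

Each diagonal entry of L is the vertex degree and each off-diagonal entry is -1 where an edge is present, 0 otherwise; in the order [1, 2, 3, 4, 5, 6, 7, 8] the diagonal is [2, 2, 2, 1, 2, 2, 1, 2]. The smallest Laplacian eigenvalue is always 0. The next one, lambda_2 = 0.1522, measures how hard the graph is to disconnect: larger values mean better connectivity.

0.1522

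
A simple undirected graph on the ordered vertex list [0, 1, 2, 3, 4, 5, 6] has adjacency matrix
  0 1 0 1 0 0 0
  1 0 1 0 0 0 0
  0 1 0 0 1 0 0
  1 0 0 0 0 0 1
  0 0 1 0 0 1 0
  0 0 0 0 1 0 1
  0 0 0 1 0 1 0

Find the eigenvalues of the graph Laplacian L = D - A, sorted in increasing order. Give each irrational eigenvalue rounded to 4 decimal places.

With the vertex order [0, 1, 2, 3, 4, 5, 6], the degrees are [2, 2, 2, 2, 2, 2, 2], giving D = diag(2, 2, 2, 2, 2, 2, 2) and L = D - A. Diagonalising L (or applying a numerical eigensolver to the 7x7 matrix) gives the spectrum above. The eigenvalues sum to 14, which equals trace(L) = 2|E|.

[0, 0.7530, 0.7530, 2.4450, 2.4450, 3.8019, 3.8019]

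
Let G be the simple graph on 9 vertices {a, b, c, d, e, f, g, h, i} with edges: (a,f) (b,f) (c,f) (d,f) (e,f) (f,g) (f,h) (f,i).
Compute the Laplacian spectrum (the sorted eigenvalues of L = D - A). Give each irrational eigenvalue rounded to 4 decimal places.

With the vertex order [a, b, c, d, e, f, g, h, i], the degrees are [1, 1, 1, 1, 1, 8, 1, 1, 1], giving D = diag(1, 1, 1, 1, 1, 8, 1, 1, 1) and L = D - A. Since every row of L sums to 0, the all-ones vector is in the kernel and 0 is an eigenvalue.

[0, 1, 1, 1, 1, 1, 1, 1, 9]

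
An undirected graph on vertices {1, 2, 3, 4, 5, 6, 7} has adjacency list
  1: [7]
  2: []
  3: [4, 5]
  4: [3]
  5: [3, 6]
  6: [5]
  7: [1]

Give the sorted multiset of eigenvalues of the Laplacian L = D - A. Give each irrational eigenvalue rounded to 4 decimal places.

[0, 0, 0, 0.5858, 2, 2, 3.4142]

With the vertex order [1, 2, 3, 4, 5, 6, 7], the degrees are [1, 0, 2, 1, 2, 1, 1], giving D = diag(1, 0, 2, 1, 2, 1, 1) and L = D - A. The multiplicity of 0 as a Laplacian eigenvalue equals the number of connected components. The 3 zero eigenvalues correspond to the 3 connected components. The largest eigenvalue, 3.4142, is at most the vertex count 7.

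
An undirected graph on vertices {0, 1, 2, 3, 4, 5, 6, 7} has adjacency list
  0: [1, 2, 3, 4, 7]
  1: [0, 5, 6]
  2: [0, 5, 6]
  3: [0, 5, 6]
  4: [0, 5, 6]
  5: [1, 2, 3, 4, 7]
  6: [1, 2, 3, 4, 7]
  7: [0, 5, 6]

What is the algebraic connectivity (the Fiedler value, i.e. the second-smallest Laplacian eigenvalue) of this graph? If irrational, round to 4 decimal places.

3

Each diagonal entry of L is the vertex degree and each off-diagonal entry is -1 where an edge is present, 0 otherwise; in the order [0, 1, 2, 3, 4, 5, 6, 7] the diagonal is [5, 3, 3, 3, 3, 5, 5, 3]. The smallest Laplacian eigenvalue is always 0. The next one, lambda_2 = 3, measures how hard the graph is to disconnect: larger values mean better connectivity. By the matrix-tree theorem the graph has (1/8) * product of the nonzero eigenvalues = 2025 spanning trees.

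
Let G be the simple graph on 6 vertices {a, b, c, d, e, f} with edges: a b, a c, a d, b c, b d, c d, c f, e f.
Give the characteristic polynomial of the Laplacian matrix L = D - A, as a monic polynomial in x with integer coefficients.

x^6 - 16x^5 + 96x^4 - 262x^3 + 304x^2 - 96x

With the vertex order [a, b, c, d, e, f], the degrees are [3, 3, 4, 3, 1, 2], giving D = diag(3, 3, 4, 3, 1, 2) and L = D - A. Computing det(xI - L) by cofactor expansion (or equivalently via sum-over-permutations) gives x^6 - 16x^5 + 96x^4 - 262x^3 + 304x^2 - 96x. The constant term is 0 because L is singular (the all-ones vector lies in its kernel). The largest eigenvalue, 5.0861, is at most the vertex count 6.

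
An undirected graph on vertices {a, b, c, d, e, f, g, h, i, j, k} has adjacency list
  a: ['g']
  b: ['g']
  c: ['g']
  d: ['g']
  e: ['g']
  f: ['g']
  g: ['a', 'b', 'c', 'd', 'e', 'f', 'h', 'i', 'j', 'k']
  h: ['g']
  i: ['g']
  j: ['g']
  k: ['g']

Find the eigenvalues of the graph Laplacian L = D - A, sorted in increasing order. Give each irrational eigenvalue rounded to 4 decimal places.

[0, 1, 1, 1, 1, 1, 1, 1, 1, 1, 11]

Each diagonal entry of L is the vertex degree and each off-diagonal entry is -1 where an edge is present, 0 otherwise; in the order [a, b, c, d, e, f, g, h, i, j, k] the diagonal is [1, 1, 1, 1, 1, 1, 10, 1, 1, 1, 1]. L is symmetric positive semidefinite, so every eigenvalue is real and nonnegative. By the matrix-tree theorem the graph has (1/11) * product of the nonzero eigenvalues = 1 spanning tree.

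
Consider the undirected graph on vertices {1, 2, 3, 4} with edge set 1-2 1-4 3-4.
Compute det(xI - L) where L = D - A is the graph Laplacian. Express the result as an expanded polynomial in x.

Each diagonal entry of L is the vertex degree and each off-diagonal entry is -1 where an edge is present, 0 otherwise; in the order [1, 2, 3, 4] the diagonal is [2, 1, 1, 2]. Computing det(xI - L) by cofactor expansion (or equivalently via sum-over-permutations) gives x^4 - 6x^3 + 10x^2 - 4x. The constant term is 0 because L is singular (the all-ones vector lies in its kernel). There is one zero in the spectrum, matching the 1 component. The eigenvalues sum to 6, which equals trace(L) = 2|E|.

x^4 - 6x^3 + 10x^2 - 4x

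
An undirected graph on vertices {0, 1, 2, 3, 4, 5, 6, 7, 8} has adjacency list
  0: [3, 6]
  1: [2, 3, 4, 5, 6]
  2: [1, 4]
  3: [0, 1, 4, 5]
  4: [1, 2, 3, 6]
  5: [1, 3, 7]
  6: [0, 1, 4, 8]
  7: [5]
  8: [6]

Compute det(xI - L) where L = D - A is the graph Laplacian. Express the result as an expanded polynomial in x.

x^9 - 26x^8 + 279x^7 - 1600x^6 + 5308x^5 - 10304x^4 + 11278x^3 - 6290x^2 + 1359x

Each diagonal entry of L is the vertex degree and each off-diagonal entry is -1 where an edge is present, 0 otherwise; in the order [0, 1, 2, 3, 4, 5, 6, 7, 8] the diagonal is [2, 5, 2, 4, 4, 3, 4, 1, 1]. Computing det(xI - L) by cofactor expansion (or equivalently via sum-over-permutations) gives x^9 - 26x^8 + 279x^7 - 1600x^6 + 5308x^5 - 10304x^4 + 11278x^3 - 6290x^2 + 1359x. The constant term is 0 because L is singular (the all-ones vector lies in its kernel). By the matrix-tree theorem the graph has (1/9) * product of the nonzero eigenvalues = 151 spanning trees.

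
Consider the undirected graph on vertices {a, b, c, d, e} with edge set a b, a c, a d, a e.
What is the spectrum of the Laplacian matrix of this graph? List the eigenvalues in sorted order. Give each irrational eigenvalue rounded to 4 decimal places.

Each diagonal entry of L is the vertex degree and each off-diagonal entry is -1 where an edge is present, 0 otherwise; in the order [a, b, c, d, e] the diagonal is [4, 1, 1, 1, 1]. The multiplicity of 0 as a Laplacian eigenvalue equals the number of connected components. The eigenvalues sum to 8, which equals trace(L) = 2|E|.

[0, 1, 1, 1, 5]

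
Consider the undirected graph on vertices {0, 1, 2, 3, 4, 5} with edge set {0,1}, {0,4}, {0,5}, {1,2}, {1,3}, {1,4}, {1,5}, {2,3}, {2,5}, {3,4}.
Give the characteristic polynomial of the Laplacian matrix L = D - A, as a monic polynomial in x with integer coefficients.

Reading degrees in the order [0, 1, 2, 3, 4, 5] gives [3, 5, 3, 3, 3, 3]; set D = diag(3, 5, 3, 3, 3, 3) and form L = D - A. L has integer entries, so p(x) = det(xI - L) has integer coefficients. Expanding the determinant yields x^6 - 20x^5 + 155x^4 - 580x^3 + 1045x^2 - 726x. The coefficient of x^5 equals -trace(L) = -20, matching the sum of degrees.

x^6 - 20x^5 + 155x^4 - 580x^3 + 1045x^2 - 726x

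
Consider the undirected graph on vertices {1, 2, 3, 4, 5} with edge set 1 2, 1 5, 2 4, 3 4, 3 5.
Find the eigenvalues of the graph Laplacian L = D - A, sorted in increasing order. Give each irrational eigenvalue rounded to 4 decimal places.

[0, 1.3820, 1.3820, 3.6180, 3.6180]

With the vertex order [1, 2, 3, 4, 5], the degrees are [2, 2, 2, 2, 2], giving D = diag(2, 2, 2, 2, 2) and L = D - A. The multiplicity of 0 as a Laplacian eigenvalue equals the number of connected components. By the matrix-tree theorem the graph has (1/5) * product of the nonzero eigenvalues = 5 spanning trees.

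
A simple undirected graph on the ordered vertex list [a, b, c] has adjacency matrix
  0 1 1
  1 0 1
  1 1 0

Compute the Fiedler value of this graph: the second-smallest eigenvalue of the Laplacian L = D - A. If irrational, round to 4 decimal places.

3

With the vertex order [a, b, c], the degrees are [2, 2, 2], giving D = diag(2, 2, 2) and L = D - A. Computing the eigenvalues of L and sorting gives [0, 3, 3]. The Fiedler value lambda_2 = 3 is strictly positive, so the graph is connected. The eigenvalues sum to 6, which equals trace(L) = 2|E|. By the matrix-tree theorem the graph has (1/3) * product of the nonzero eigenvalues = 3 spanning trees.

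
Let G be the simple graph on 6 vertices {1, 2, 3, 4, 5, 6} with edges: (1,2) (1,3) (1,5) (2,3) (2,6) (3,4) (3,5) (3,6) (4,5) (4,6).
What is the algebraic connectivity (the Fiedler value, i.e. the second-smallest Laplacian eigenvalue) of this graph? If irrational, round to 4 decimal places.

2.3820

Reading degrees in the order [1, 2, 3, 4, 5, 6] gives [3, 3, 5, 3, 3, 3]; set D = diag(3, 3, 5, 3, 3, 3) and form L = D - A. The smallest Laplacian eigenvalue is always 0. The next one, lambda_2 = 2.3820, measures how hard the graph is to disconnect: larger values mean better connectivity. The largest eigenvalue, 6, is at most the vertex count 6.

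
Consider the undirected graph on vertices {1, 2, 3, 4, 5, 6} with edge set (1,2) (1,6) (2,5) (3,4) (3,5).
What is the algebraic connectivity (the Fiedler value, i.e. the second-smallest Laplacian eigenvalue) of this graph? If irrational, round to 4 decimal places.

Reading degrees in the order [1, 2, 3, 4, 5, 6] gives [2, 2, 2, 1, 2, 1]; set D = diag(2, 2, 2, 1, 2, 1) and form L = D - A. Computing the eigenvalues of L and sorting gives [0, 0.2679, 1, 2, 3, 3.7321]. The Fiedler value lambda_2 = 0.2679 is strictly positive, so the graph is connected. There is one zero in the spectrum, matching the 1 component.

0.2679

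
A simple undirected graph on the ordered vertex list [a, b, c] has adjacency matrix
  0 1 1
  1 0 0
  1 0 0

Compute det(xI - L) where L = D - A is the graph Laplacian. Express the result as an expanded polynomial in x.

x^3 - 4x^2 + 3x

With the vertex order [a, b, c], the degrees are [2, 1, 1], giving D = diag(2, 1, 1) and L = D - A. L has integer entries, so p(x) = det(xI - L) has integer coefficients. Expanding the determinant yields x^3 - 4x^2 + 3x. The coefficient of x^2 equals -trace(L) = -4, matching the sum of degrees. By the matrix-tree theorem the graph has (1/3) * product of the nonzero eigenvalues = 1 spanning tree.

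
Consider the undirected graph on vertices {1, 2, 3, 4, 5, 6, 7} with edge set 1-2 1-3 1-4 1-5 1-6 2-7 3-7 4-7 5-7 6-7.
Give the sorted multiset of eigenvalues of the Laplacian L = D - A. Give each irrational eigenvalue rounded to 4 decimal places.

[0, 2, 2, 2, 2, 5, 7]

With the vertex order [1, 2, 3, 4, 5, 6, 7], the degrees are [5, 2, 2, 2, 2, 2, 5], giving D = diag(5, 2, 2, 2, 2, 2, 5) and L = D - A. Diagonalising L (or applying a numerical eigensolver to the 7x7 matrix) gives the spectrum above. The single zero eigenvalue shows the graph is connected. There is one zero in the spectrum, matching the 1 component.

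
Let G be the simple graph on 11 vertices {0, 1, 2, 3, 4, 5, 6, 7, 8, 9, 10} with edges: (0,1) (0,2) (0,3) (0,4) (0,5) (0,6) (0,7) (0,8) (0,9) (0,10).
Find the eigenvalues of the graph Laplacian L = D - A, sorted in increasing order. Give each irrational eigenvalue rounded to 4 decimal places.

[0, 1, 1, 1, 1, 1, 1, 1, 1, 1, 11]

Reading degrees in the order [0, 1, 2, 3, 4, 5, 6, 7, 8, 9, 10] gives [10, 1, 1, 1, 1, 1, 1, 1, 1, 1, 1]; set D = diag(10, 1, 1, 1, 1, 1, 1, 1, 1, 1, 1) and form L = D - A. Diagonalising L (or applying a numerical eigensolver to the 11x11 matrix) gives the spectrum above. The single zero eigenvalue shows the graph is connected. The eigenvalues sum to 20, which equals trace(L) = 2|E|.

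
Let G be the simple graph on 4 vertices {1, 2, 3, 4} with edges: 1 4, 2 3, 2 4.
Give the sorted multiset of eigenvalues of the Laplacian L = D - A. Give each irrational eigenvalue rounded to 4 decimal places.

Reading degrees in the order [1, 2, 3, 4] gives [1, 2, 1, 2]; set D = diag(1, 2, 1, 2) and form L = D - A. L is symmetric positive semidefinite, so every eigenvalue is real and nonnegative. The largest eigenvalue, 3.4142, is at most the vertex count 4.

[0, 0.5858, 2, 3.4142]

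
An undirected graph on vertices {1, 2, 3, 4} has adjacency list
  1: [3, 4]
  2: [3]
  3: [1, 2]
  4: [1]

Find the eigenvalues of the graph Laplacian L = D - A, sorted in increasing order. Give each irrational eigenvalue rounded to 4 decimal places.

[0, 0.5858, 2, 3.4142]

Reading degrees in the order [1, 2, 3, 4] gives [2, 1, 2, 1]; set D = diag(2, 1, 2, 1) and form L = D - A. The multiplicity of 0 as a Laplacian eigenvalue equals the number of connected components. By the matrix-tree theorem the graph has (1/4) * product of the nonzero eigenvalues = 1 spanning tree.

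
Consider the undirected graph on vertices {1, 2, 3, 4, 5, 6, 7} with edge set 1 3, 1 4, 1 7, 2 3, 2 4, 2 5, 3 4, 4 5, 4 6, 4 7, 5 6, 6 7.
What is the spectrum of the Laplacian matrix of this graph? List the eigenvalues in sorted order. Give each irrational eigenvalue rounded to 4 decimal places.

[0, 2, 2, 4, 4, 5, 7]

Reading degrees in the order [1, 2, 3, 4, 5, 6, 7] gives [3, 3, 3, 6, 3, 3, 3]; set D = diag(3, 3, 3, 6, 3, 3, 3) and form L = D - A. L is symmetric positive semidefinite, so every eigenvalue is real and nonnegative. The single zero eigenvalue shows the graph is connected. The eigenvalues sum to 24, which equals trace(L) = 2|E|. There is one zero in the spectrum, matching the 1 component.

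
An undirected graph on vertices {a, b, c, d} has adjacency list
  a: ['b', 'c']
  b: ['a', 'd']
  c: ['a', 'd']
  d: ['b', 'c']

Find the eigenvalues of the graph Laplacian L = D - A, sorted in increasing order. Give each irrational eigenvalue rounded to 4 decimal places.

Each diagonal entry of L is the vertex degree and each off-diagonal entry is -1 where an edge is present, 0 otherwise; in the order [a, b, c, d] the diagonal is [2, 2, 2, 2]. Since every row of L sums to 0, the all-ones vector is in the kernel and 0 is an eigenvalue. The single zero eigenvalue shows the graph is connected. The largest eigenvalue, 4, is at most the vertex count 4. By the matrix-tree theorem the graph has (1/4) * product of the nonzero eigenvalues = 4 spanning trees.

[0, 2, 2, 4]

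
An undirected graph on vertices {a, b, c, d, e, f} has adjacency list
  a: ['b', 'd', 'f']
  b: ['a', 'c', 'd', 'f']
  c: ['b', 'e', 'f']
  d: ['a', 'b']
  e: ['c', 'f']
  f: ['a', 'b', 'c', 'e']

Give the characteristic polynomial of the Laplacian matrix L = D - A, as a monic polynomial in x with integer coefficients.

Reading degrees in the order [a, b, c, d, e, f] gives [3, 4, 3, 2, 2, 4]; set D = diag(3, 4, 3, 2, 2, 4) and form L = D - A. Computing det(xI - L) by cofactor expansion (or equivalently via sum-over-permutations) gives x^6 - 18x^5 + 124x^4 - 404x^3 + 611x^2 - 330x. Since p(0) = det(-L) = 0, x divides p(x). There is one zero in the spectrum, matching the 1 component. By the matrix-tree theorem the graph has (1/6) * product of the nonzero eigenvalues = 55 spanning trees.

x^6 - 18x^5 + 124x^4 - 404x^3 + 611x^2 - 330x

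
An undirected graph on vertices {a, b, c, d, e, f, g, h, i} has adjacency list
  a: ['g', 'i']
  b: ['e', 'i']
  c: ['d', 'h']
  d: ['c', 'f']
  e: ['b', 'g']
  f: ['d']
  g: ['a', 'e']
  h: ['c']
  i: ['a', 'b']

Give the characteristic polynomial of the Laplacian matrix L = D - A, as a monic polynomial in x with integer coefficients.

x^9 - 16x^8 + 105x^7 - 364x^6 + 715x^5 - 790x^4 + 450x^3 - 100x^2

With the vertex order [a, b, c, d, e, f, g, h, i], the degrees are [2, 2, 2, 2, 2, 1, 2, 1, 2], giving D = diag(2, 2, 2, 2, 2, 1, 2, 1, 2) and L = D - A. Computing det(xI - L) by cofactor expansion (or equivalently via sum-over-permutations) gives x^9 - 16x^8 + 105x^7 - 364x^6 + 715x^5 - 790x^4 + 450x^3 - 100x^2. The coefficient of x^8 equals -trace(L) = -16, matching the sum of degrees. The eigenvalues sum to 16, which equals trace(L) = 2|E|. The largest eigenvalue, 3.6180, is at most the vertex count 9.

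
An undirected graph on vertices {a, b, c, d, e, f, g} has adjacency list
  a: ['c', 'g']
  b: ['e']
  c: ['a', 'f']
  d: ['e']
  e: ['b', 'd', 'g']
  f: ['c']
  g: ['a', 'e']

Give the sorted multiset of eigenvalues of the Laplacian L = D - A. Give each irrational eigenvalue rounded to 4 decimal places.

Each diagonal entry of L is the vertex degree and each off-diagonal entry is -1 where an edge is present, 0 otherwise; in the order [a, b, c, d, e, f, g] the diagonal is [2, 1, 2, 1, 3, 1, 2]. Diagonalising L (or applying a numerical eigensolver to the 7x7 matrix) gives the spectrum above. The single zero eigenvalue shows the graph is connected. The largest eigenvalue, 4.2283, is at most the vertex count 7.

[0, 0.2254, 1, 1, 2.1859, 3.3604, 4.2283]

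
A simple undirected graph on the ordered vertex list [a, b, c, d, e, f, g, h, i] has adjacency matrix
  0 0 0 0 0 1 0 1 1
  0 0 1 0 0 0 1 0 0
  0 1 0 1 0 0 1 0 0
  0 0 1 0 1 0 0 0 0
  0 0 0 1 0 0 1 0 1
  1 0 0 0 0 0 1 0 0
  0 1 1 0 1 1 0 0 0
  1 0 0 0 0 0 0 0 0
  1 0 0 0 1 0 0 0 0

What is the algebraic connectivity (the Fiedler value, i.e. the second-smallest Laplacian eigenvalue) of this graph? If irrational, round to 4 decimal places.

0.4553

Reading degrees in the order [a, b, c, d, e, f, g, h, i] gives [3, 2, 3, 2, 3, 2, 4, 1, 2]; set D = diag(3, 2, 3, 2, 3, 2, 4, 1, 2) and form L = D - A. Computing the eigenvalues of L and sorting gives [0, 0.4553, 1.2281, 1.4317, 2, 3.1436, 3.8454, 4.4001, 5.4959]. The Fiedler value lambda_2 = 0.4553 is strictly positive, so the graph is connected. The eigenvalues sum to 22, which equals trace(L) = 2|E|.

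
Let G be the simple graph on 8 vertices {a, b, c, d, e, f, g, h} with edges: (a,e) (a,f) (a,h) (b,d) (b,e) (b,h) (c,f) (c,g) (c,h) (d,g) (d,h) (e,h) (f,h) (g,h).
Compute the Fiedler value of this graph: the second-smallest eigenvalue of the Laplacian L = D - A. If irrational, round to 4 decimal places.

1.7530

Reading degrees in the order [a, b, c, d, e, f, g, h] gives [3, 3, 3, 3, 3, 3, 3, 7]; set D = diag(3, 3, 3, 3, 3, 3, 3, 7) and form L = D - A. The sorted Laplacian eigenvalues are [0, 1.7530, 1.7530, 3.4450, 3.4450, 4.8019, 4.8019, 8]; the algebraic connectivity is the second entry, 1.7530.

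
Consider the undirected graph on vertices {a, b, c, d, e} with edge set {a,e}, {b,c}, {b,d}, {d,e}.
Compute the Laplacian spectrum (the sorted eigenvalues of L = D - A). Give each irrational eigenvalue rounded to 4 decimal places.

[0, 0.3820, 1.3820, 2.6180, 3.6180]

Each diagonal entry of L is the vertex degree and each off-diagonal entry is -1 where an edge is present, 0 otherwise; in the order [a, b, c, d, e] the diagonal is [1, 2, 1, 2, 2]. The multiplicity of 0 as a Laplacian eigenvalue equals the number of connected components. The single zero eigenvalue shows the graph is connected. There is one zero in the spectrum, matching the 1 component. The eigenvalues sum to 8, which equals trace(L) = 2|E|.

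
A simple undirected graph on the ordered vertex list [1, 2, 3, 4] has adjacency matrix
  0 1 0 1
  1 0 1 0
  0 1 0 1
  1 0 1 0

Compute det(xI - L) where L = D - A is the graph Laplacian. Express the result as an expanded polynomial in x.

Reading degrees in the order [1, 2, 3, 4] gives [2, 2, 2, 2]; set D = diag(2, 2, 2, 2) and form L = D - A. The eigenvalues of L are [0, 2, 2, 4]; the characteristic polynomial is the product of (x - lambda_i), which multiplies out to x^4 - 8x^3 + 20x^2 - 16x. The coefficient of x^3 equals -trace(L) = -8, matching the sum of degrees. There is one zero in the spectrum, matching the 1 component.

x^4 - 8x^3 + 20x^2 - 16x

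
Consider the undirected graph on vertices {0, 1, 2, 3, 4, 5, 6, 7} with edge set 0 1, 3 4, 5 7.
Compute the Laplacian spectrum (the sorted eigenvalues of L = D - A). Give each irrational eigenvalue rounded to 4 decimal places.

[0, 0, 0, 0, 0, 2, 2, 2]

Each diagonal entry of L is the vertex degree and each off-diagonal entry is -1 where an edge is present, 0 otherwise; in the order [0, 1, 2, 3, 4, 5, 6, 7] the diagonal is [1, 1, 0, 1, 1, 1, 0, 1]. The multiplicity of 0 as a Laplacian eigenvalue equals the number of connected components. The 5 zero eigenvalues correspond to the 5 connected components. The eigenvalues sum to 6, which equals trace(L) = 2|E|. The largest eigenvalue, 2, is at most the vertex count 8.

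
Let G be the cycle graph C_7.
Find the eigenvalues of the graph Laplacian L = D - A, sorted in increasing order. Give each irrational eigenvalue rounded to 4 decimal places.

The graph has 7 vertices and degree multiset [2, 2, 2, 2, 2, 2, 2]; D is the diagonal matrix of degrees and L = D - A. The multiplicity of 0 as a Laplacian eigenvalue equals the number of connected components. The single zero eigenvalue shows the graph is connected. The largest eigenvalue, 3.8019, is at most the vertex count 7.

[0, 0.7530, 0.7530, 2.4450, 2.4450, 3.8019, 3.8019]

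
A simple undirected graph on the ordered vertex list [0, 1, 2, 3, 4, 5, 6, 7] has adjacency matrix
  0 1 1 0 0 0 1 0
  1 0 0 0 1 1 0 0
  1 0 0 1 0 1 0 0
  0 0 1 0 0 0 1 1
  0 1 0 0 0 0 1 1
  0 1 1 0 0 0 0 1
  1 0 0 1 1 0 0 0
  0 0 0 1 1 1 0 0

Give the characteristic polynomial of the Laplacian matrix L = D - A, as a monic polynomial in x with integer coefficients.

Each diagonal entry of L is the vertex degree and each off-diagonal entry is -1 where an edge is present, 0 otherwise; in the order [0, 1, 2, 3, 4, 5, 6, 7] the diagonal is [3, 3, 3, 3, 3, 3, 3, 3]. L has integer entries, so p(x) = det(xI - L) has integer coefficients. Expanding the determinant yields x^8 - 24x^7 + 240x^6 - 1296x^5 + 4080x^4 - 7488x^3 + 7424x^2 - 3072x. The constant term is 0 because L is singular (the all-ones vector lies in its kernel).

x^8 - 24x^7 + 240x^6 - 1296x^5 + 4080x^4 - 7488x^3 + 7424x^2 - 3072x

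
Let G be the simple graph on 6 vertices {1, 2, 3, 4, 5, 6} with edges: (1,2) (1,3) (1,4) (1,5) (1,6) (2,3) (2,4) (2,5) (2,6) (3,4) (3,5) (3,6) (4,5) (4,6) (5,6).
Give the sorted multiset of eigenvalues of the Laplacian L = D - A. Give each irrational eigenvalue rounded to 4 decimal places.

[0, 6, 6, 6, 6, 6]

With the vertex order [1, 2, 3, 4, 5, 6], the degrees are [5, 5, 5, 5, 5, 5], giving D = diag(5, 5, 5, 5, 5, 5) and L = D - A. L is symmetric positive semidefinite, so every eigenvalue is real and nonnegative. The largest eigenvalue, 6, is at most the vertex count 6. The eigenvalues sum to 30, which equals trace(L) = 2|E|.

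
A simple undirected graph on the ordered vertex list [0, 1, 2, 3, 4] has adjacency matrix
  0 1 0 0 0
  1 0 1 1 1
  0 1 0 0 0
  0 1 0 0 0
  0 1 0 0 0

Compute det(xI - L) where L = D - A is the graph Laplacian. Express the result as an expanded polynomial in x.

x^5 - 8x^4 + 18x^3 - 16x^2 + 5x

Each diagonal entry of L is the vertex degree and each off-diagonal entry is -1 where an edge is present, 0 otherwise; in the order [0, 1, 2, 3, 4] the diagonal is [1, 4, 1, 1, 1]. Computing det(xI - L) by cofactor expansion (or equivalently via sum-over-permutations) gives x^5 - 8x^4 + 18x^3 - 16x^2 + 5x. The coefficient of x^4 equals -trace(L) = -8, matching the sum of degrees. The largest eigenvalue, 5, is at most the vertex count 5. The eigenvalues sum to 8, which equals trace(L) = 2|E|.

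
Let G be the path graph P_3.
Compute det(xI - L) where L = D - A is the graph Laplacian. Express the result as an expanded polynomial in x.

x^3 - 4x^2 + 3x

The graph has 3 vertices and degree multiset [2, 1, 1]; D is the diagonal matrix of degrees and L = D - A. Computing det(xI - L) by cofactor expansion (or equivalently via sum-over-permutations) gives x^3 - 4x^2 + 3x. Since p(0) = det(-L) = 0, x divides p(x). The largest eigenvalue, 3, is at most the vertex count 3.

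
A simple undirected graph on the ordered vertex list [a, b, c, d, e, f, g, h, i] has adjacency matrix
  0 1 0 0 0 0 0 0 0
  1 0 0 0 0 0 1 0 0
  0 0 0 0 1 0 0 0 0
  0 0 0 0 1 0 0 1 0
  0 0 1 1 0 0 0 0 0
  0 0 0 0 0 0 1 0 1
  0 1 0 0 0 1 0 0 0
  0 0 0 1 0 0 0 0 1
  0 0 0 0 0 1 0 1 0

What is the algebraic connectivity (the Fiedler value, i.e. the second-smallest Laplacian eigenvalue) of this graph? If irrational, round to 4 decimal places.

Reading degrees in the order [a, b, c, d, e, f, g, h, i] gives [1, 2, 1, 2, 2, 2, 2, 2, 2]; set D = diag(1, 2, 1, 2, 2, 2, 2, 2, 2) and form L = D - A. The smallest Laplacian eigenvalue is always 0. The next one, lambda_2 = 0.1206, measures how hard the graph is to disconnect: larger values mean better connectivity. The eigenvalues sum to 16, which equals trace(L) = 2|E|. The largest eigenvalue, 3.8794, is at most the vertex count 9.

0.1206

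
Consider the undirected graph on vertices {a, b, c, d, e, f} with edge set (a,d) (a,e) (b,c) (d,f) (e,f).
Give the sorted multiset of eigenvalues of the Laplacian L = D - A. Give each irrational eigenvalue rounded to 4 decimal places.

With the vertex order [a, b, c, d, e, f], the degrees are [2, 1, 1, 2, 2, 2], giving D = diag(2, 1, 1, 2, 2, 2) and L = D - A. L is symmetric positive semidefinite, so every eigenvalue is real and nonnegative. The 2 zero eigenvalues correspond to the 2 connected components. The largest eigenvalue, 4, is at most the vertex count 6. There are 2 zeros in the spectrum, matching the 2 components.

[0, 0, 2, 2, 2, 4]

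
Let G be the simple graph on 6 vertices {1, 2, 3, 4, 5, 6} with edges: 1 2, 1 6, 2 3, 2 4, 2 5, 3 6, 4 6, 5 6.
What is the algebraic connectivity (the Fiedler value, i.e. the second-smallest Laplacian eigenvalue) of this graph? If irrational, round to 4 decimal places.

2

Each diagonal entry of L is the vertex degree and each off-diagonal entry is -1 where an edge is present, 0 otherwise; in the order [1, 2, 3, 4, 5, 6] the diagonal is [2, 4, 2, 2, 2, 4]. The smallest Laplacian eigenvalue is always 0. The next one, lambda_2 = 2, measures how hard the graph is to disconnect: larger values mean better connectivity. The largest eigenvalue, 6, is at most the vertex count 6.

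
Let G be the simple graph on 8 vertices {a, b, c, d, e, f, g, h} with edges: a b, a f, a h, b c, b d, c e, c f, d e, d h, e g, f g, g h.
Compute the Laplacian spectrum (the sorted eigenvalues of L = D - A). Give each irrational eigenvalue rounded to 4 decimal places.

Reading degrees in the order [a, b, c, d, e, f, g, h] gives [3, 3, 3, 3, 3, 3, 3, 3]; set D = diag(3, 3, 3, 3, 3, 3, 3, 3) and form L = D - A. L is symmetric positive semidefinite, so every eigenvalue is real and nonnegative. By the matrix-tree theorem the graph has (1/8) * product of the nonzero eigenvalues = 384 spanning trees. There is one zero in the spectrum, matching the 1 component.

[0, 2, 2, 2, 4, 4, 4, 6]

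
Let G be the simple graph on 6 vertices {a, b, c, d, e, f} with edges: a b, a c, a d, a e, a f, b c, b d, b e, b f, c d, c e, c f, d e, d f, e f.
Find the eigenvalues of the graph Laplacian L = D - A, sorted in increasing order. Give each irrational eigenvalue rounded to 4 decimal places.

Each diagonal entry of L is the vertex degree and each off-diagonal entry is -1 where an edge is present, 0 otherwise; in the order [a, b, c, d, e, f] the diagonal is [5, 5, 5, 5, 5, 5]. Diagonalising L (or applying a numerical eigensolver to the 6x6 matrix) gives the spectrum above. By the matrix-tree theorem the graph has (1/6) * product of the nonzero eigenvalues = 1296 spanning trees.

[0, 6, 6, 6, 6, 6]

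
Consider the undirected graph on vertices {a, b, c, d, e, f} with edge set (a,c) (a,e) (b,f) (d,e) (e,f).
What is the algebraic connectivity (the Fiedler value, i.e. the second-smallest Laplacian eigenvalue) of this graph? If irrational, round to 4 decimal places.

Reading degrees in the order [a, b, c, d, e, f] gives [2, 1, 1, 1, 3, 2]; set D = diag(2, 1, 1, 1, 3, 2) and form L = D - A. The sorted Laplacian eigenvalues are [0, 0.3820, 0.6972, 2, 2.6180, 4.3028]; the algebraic connectivity is the second entry, 0.3820. The largest eigenvalue, 4.3028, is at most the vertex count 6. By the matrix-tree theorem the graph has (1/6) * product of the nonzero eigenvalues = 1 spanning tree.

0.3820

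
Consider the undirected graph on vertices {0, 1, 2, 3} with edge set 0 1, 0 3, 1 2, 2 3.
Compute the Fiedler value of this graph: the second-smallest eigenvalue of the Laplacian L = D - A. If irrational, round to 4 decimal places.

Reading degrees in the order [0, 1, 2, 3] gives [2, 2, 2, 2]; set D = diag(2, 2, 2, 2) and form L = D - A. The sorted Laplacian eigenvalues are [0, 2, 2, 4]; the algebraic connectivity is the second entry, 2.

2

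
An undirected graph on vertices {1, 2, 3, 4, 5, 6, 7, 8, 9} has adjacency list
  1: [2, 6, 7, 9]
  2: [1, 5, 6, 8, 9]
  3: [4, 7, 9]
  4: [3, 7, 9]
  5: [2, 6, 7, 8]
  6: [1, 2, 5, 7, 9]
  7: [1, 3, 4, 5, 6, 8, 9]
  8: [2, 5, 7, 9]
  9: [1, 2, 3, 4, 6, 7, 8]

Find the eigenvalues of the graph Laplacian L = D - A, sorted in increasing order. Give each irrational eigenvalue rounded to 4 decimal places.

[0, 1.8291, 3.4416, 4, 4.5659, 5.7205, 6, 8.0591, 8.3839]

Each diagonal entry of L is the vertex degree and each off-diagonal entry is -1 where an edge is present, 0 otherwise; in the order [1, 2, 3, 4, 5, 6, 7, 8, 9] the diagonal is [4, 5, 3, 3, 4, 5, 7, 4, 7]. Diagonalising L (or applying a numerical eigensolver to the 9x9 matrix) gives the spectrum above. The single zero eigenvalue shows the graph is connected.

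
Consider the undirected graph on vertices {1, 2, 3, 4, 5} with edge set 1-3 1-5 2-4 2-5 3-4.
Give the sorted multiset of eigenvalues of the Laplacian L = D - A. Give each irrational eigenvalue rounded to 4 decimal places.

Each diagonal entry of L is the vertex degree and each off-diagonal entry is -1 where an edge is present, 0 otherwise; in the order [1, 2, 3, 4, 5] the diagonal is [2, 2, 2, 2, 2]. Diagonalising L (or applying a numerical eigensolver to the 5x5 matrix) gives the spectrum above. By the matrix-tree theorem the graph has (1/5) * product of the nonzero eigenvalues = 5 spanning trees.

[0, 1.3820, 1.3820, 3.6180, 3.6180]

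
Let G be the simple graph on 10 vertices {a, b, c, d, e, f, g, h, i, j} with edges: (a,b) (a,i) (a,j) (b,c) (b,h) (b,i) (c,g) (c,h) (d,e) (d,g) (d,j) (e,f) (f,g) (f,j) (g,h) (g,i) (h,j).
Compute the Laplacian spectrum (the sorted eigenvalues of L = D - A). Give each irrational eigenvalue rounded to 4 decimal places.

With the vertex order [a, b, c, d, e, f, g, h, i, j], the degrees are [3, 4, 3, 3, 2, 3, 5, 4, 3, 4], giving D = diag(3, 4, 3, 3, 2, 3, 5, 4, 3, 4) and L = D - A. Since every row of L sums to 0, the all-ones vector is in the kernel and 0 is an eigenvalue. The largest eigenvalue, 6.9816, is at most the vertex count 10.

[0, 0.9467, 2.0868, 2.7819, 3, 3.3578, 4.4087, 5, 5.4365, 6.9816]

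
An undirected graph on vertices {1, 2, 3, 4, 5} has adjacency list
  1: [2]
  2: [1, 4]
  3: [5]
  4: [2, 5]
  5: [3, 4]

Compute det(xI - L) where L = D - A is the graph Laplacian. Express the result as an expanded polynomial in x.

x^5 - 8x^4 + 21x^3 - 20x^2 + 5x

With the vertex order [1, 2, 3, 4, 5], the degrees are [1, 2, 1, 2, 2], giving D = diag(1, 2, 1, 2, 2) and L = D - A. L has integer entries, so p(x) = det(xI - L) has integer coefficients. Expanding the determinant yields x^5 - 8x^4 + 21x^3 - 20x^2 + 5x. The constant term is 0 because L is singular (the all-ones vector lies in its kernel). There is one zero in the spectrum, matching the 1 component. The largest eigenvalue, 3.6180, is at most the vertex count 5.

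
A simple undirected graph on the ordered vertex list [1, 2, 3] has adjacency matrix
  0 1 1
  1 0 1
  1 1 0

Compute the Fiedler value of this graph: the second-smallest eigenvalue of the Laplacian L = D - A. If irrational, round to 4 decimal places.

3

Reading degrees in the order [1, 2, 3] gives [2, 2, 2]; set D = diag(2, 2, 2) and form L = D - A. The sorted Laplacian eigenvalues are [0, 3, 3]; the algebraic connectivity is the second entry, 3. The eigenvalues sum to 6, which equals trace(L) = 2|E|.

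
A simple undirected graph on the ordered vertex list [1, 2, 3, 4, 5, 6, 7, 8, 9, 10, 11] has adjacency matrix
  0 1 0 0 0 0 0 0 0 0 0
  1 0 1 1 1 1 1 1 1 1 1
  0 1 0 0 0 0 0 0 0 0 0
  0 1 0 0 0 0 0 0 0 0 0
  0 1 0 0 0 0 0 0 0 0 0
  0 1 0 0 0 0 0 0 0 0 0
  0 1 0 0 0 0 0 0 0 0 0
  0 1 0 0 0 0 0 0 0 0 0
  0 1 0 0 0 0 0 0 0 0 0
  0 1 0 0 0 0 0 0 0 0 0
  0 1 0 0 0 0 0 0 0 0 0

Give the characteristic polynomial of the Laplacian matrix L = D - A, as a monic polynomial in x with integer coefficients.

With the vertex order [1, 2, 3, 4, 5, 6, 7, 8, 9, 10, 11], the degrees are [1, 10, 1, 1, 1, 1, 1, 1, 1, 1, 1], giving D = diag(1, 10, 1, 1, 1, 1, 1, 1, 1, 1, 1) and L = D - A. The eigenvalues of L are [0, 1, 1, 1, 1, 1, 1, 1, 1, 1, 11]; the characteristic polynomial is the product of (x - lambda_i), which multiplies out to x^11 - 20x^10 + 135x^9 - 480x^8 + 1050x^7 - 1512x^6 + 1470x^5 - 960x^4 + 405x^3 - 100x^2 + 11x. The coefficient of x^10 equals -trace(L) = -20, matching the sum of degrees. The eigenvalues sum to 20, which equals trace(L) = 2|E|. By the matrix-tree theorem the graph has (1/11) * product of the nonzero eigenvalues = 1 spanning tree.

x^11 - 20x^10 + 135x^9 - 480x^8 + 1050x^7 - 1512x^6 + 1470x^5 - 960x^4 + 405x^3 - 100x^2 + 11x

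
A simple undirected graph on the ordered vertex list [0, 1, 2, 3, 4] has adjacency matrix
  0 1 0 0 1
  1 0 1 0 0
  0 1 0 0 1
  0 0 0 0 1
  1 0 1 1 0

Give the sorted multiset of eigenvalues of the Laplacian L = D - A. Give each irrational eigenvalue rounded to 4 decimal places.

[0, 0.8299, 2, 2.6889, 4.4812]

Reading degrees in the order [0, 1, 2, 3, 4] gives [2, 2, 2, 1, 3]; set D = diag(2, 2, 2, 1, 3) and form L = D - A. L is symmetric positive semidefinite, so every eigenvalue is real and nonnegative. The single zero eigenvalue shows the graph is connected. The eigenvalues sum to 10, which equals trace(L) = 2|E|.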